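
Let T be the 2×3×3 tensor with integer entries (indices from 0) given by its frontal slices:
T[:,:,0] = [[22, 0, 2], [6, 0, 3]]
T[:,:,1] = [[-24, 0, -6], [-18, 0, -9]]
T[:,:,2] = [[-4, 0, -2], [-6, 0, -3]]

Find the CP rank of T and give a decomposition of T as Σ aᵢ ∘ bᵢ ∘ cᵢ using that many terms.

rank(T) = 2

Lower bound: in the mode-3 unfolding of T (rows indexed by k, columns by (i,j)) the 2×2 minor on rows k ∈ {0, 1}, columns (i,j) ∈ {(0,0), (0,2)} is det [[22, 2], [-24, -6]] = -84 ≠ 0, so that unfolding has rank ≥ 2 and hence rank(T) ≥ 2 (CP rank is at least every unfolding rank, though it can be larger).
Upper bound: with S_k = T[:,:,k], the two rank-1 terms a₁b₁ᵀ, a₂b₂ᵀ are the rank-1 members of the pencil x·S₀ + y·S₁.
The 2×2 minor of x·S₀ + y·S₁ on rows {0,1}, columns {0,2} is 54·x² − 198·xy + 108·y² = 18·(x − 3·y)(3·x − 2·y), vanishing at (x:y) = (3:1) and (2:3).
M₁ = 3·S₀ + S₁ = [[42, 0, 0], [0, 0, 0]] = 42·(1, 0)(1, 0, 0)ᵀ and M₂ = 2·S₀ + 3·S₁ = [[-28, 0, -14], [-42, 0, -21]] = (-7)·(2, 3)(2, 0, 1)ᵀ, so take a₁ = (1, 0), b₁ = (1, 0, 0), a₂ = (2, 3), b₂ = (2, 0, 1).
Each slice is an integer combination of E₁ = a₁b₁ᵀ and E₂ = a₂b₂ᵀ: S₀ = 18·E₁ + E₂, S₁ = −12·E₁ − 3·E₂, S₂ = −E₂; reading off coefficients, c₁ = (18, -12, 0) and c₂ = (1, -3, -1).
Hence T = (1, 0) ∘ (1, 0, 0) ∘ (18, -12, 0) + (2, 3) ∘ (2, 0, 1) ∘ (1, -3, -1), so rank(T) ≤ 2.
These bounds meet, so rank(T) = 2.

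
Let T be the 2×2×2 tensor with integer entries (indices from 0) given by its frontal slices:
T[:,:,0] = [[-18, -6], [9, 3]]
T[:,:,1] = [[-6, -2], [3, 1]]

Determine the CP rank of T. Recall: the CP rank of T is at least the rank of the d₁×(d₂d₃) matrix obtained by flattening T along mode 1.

Lower bound: T ≠ 0 (e.g. T[0,0,0] = -18), so rank(T) ≥ 1.
Upper bound: if T = a ∘ b ∘ c then every fibre of T is a multiple of the corresponding factor, so read the factors off the fibres through the nonzero entry T[0,0,0] = -18.
The mode-1 fibre T[:,0,0] = [-18, 9] gives a = [2, -1] (primitive direction); the mode-2 fibre T[0,:,0] = [-18, -6] gives b = [3, 1]; then c[k] = T[0,0,k] / (a[0]·b[0]) = [-18, -6] / 6 = [-3, -1].
Expanding [2, -1] ∘ [3, 1] ∘ [-3, -1] reproduces all 8 entries of T, so T = [2, -1] ∘ [3, 1] ∘ [-3, -1] and rank(T) ≤ 1.
These bounds meet, so rank(T) = 1.

1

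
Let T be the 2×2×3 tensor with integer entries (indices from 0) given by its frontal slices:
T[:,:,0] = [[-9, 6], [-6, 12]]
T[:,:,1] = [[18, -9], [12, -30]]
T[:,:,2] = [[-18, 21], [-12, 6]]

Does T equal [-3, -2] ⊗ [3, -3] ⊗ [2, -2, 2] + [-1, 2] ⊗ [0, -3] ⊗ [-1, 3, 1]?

No

Reconstruct entry (0,0,0) from the claimed factors: Σₗ aₗ[0]bₗ[0]cₗ[0] = (-3)·(3)·(2) + (-1)·(0)·(-1) = -18, but T[0,0,0] = -9. The claim is false.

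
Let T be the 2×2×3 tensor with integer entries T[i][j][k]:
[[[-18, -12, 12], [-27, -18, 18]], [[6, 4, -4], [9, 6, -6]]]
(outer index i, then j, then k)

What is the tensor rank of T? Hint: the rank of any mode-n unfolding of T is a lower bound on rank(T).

Lower bound: T ≠ 0 (e.g. T[0,0,0] = -18), so rank(T) ≥ 1.
Upper bound: the mode-1 fibre T[:,0,0] = [-18, 6] gives a = [3, -1] (primitive direction); the mode-2 fibre T[0,:,0] = [-18, -27] gives b = [2, 3]; then c[k] = T[0,0,k] / (a[0]·b[0]) = [-18, -12, 12] / 6 = [-3, -2, 2].
Expanding [3, -1] ⊗ [2, 3] ⊗ [-3, -2, 2] reproduces all 12 entries of T, so T = [3, -1] ⊗ [2, 3] ⊗ [-3, -2, 2] and rank(T) ≤ 1.
These bounds meet, so rank(T) = 1.

1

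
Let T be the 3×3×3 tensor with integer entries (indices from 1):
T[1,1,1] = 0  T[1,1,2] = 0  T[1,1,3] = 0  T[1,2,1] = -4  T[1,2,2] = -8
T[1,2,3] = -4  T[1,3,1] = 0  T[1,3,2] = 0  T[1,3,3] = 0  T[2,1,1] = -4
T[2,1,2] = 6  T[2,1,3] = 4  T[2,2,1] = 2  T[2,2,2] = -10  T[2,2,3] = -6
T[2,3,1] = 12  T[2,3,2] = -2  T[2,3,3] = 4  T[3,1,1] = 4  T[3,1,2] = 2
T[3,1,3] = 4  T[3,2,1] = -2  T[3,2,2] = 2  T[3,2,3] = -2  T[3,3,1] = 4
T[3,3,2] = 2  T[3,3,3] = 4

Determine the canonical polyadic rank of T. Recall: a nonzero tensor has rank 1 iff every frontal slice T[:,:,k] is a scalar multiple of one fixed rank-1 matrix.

3

Lower bound: in the mode-3 unfolding of T (rows indexed by k, columns by (i,j)) the 3×3 minor on rows k ∈ {1, 2, 3}, columns (i,j) ∈ {(1,2), (2,1), (2,3)} is det [[-4, -4, 12], [-8, 6, -2], [-4, 4, 4]] = -384 ≠ 0, so that unfolding has rank ≥ 3 and hence rank(T) ≥ 3 (CP rank is at least every unfolding rank, though it can be larger).
Upper bound: T is a sum of 3 rank-1 terms, T = (0, 1, 0) ⊗ (1, -1, -1) ⊗ (-8, 4, 0) + (0, 1, 1) ⊗ (1, -1, 1) ⊗ (4, 2, 4) + (2, 1, -1) ⊗ (0, 1, 0) ⊗ (-2, -4, -2) (written with every a and b primitive with positive leading entry and the scale carried by c; CP decompositions are not unique, and this one is verified by expanding entrywise), so rank(T) ≤ 3.
These bounds meet, so rank(T) = 3.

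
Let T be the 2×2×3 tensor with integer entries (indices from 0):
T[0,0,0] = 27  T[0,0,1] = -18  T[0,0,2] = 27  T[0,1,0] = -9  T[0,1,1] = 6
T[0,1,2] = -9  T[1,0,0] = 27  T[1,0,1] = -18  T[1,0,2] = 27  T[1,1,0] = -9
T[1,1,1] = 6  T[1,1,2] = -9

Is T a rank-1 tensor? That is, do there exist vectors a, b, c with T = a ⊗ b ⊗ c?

Yes

If T = a ⊗ b ⊗ c then every fibre of T is a multiple of the corresponding factor, so read the factors off the fibres through the nonzero entry T[0,0,0] = 27.
The mode-1 fibre T[:,0,0] = [27, 27] gives a = [1, 1] (primitive direction); the mode-2 fibre T[0,:,0] = [27, -9] gives b = [3, -1]; then c[k] = T[0,0,k] / (a[0]·b[0]) = [27, -18, 27] / 3 = [9, -6, 9].
Expanding [1, 1] ⊗ [3, -1] ⊗ [9, -6, 9] reproduces all 12 entries of T, so T = [1, 1] ⊗ [3, -1] ⊗ [9, -6, 9] and rank(T) ≤ 1.
Equivalently every frontal slice T[:,:,k] is c[k] times the rank-1 matrix [1, 1] ⊗ [3, -1]. So T has rank 1 (it is nonzero).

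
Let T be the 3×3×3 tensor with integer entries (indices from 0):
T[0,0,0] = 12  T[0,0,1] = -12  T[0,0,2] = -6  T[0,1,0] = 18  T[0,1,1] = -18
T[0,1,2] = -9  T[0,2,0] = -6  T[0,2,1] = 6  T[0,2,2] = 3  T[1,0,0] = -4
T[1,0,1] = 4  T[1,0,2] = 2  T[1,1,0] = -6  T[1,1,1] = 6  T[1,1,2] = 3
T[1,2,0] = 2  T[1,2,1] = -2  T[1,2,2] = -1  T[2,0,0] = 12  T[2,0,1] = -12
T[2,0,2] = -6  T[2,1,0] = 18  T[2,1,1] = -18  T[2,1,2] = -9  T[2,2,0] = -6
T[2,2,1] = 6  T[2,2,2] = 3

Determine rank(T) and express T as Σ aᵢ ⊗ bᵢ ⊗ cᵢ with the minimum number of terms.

rank(T) = 1

Lower bound: T ≠ 0 (e.g. T[0,0,0] = 12), so rank(T) ≥ 1.
Upper bound: the mode-1 fibre T[:,0,0] = [12, -4, 12] gives a = [3, -1, 3] (primitive direction); the mode-2 fibre T[0,:,0] = [12, 18, -6] gives b = [2, 3, -1]; then c[k] = T[0,0,k] / (a[0]·b[0]) = [12, -12, -6] / 6 = [2, -2, -1].
Expanding [3, -1, 3] ⊗ [2, 3, -1] ⊗ [2, -2, -1] reproduces all 27 entries of T, so T = [3, -1, 3] ⊗ [2, 3, -1] ⊗ [2, -2, -1] and rank(T) ≤ 1.
These bounds meet, so rank(T) = 1.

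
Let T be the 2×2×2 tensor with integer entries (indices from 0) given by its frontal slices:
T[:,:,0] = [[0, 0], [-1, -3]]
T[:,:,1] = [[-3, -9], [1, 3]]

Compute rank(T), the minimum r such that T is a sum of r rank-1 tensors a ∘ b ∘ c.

Lower bound: the mode-3 unfolding of T (rows indexed by k, columns by (i,j) = (0,0), (0,1), (1,0), (1,1)) is [[0, 0, -1, -3], [-3, -9, 1, 3]].
There the 2×2 minor on rows k ∈ {0, 1}, columns (i,j) ∈ {(0,0), (1,0)} is det [[0, -1], [-3, 1]] = -3 ≠ 0, so this unfolding has rank ≥ 2; CP rank is at least every unfolding rank, so rank(T) ≥ 2. (Flattening ranks never certify an upper bound on CP rank; for that we must actually write T with 2 rank-1 terms.)
Upper bound — finding two terms. Every mode-2 slice of T is a multiple of one matrix: T[:,j,:] = b[j]·M with b = [1, 3] and M = [[0, -3], [-1, 1]] (rows indexed by i, columns by k). So it suffices to write M as a sum of two rank-1 matrices.
Splitting M by its rows (i = 0, 1), M = [1, 0][0, -3]ᵀ + [0, 1][-1, 1]ᵀ.
Hence T = [1, 0] ∘ [1, 3] ∘ [0, -3] + [0, 1] ∘ [1, 3] ∘ [-1, 1], so rank(T) ≤ 2.
These bounds meet, so rank(T) = 2.
Check entry T[1,0,0] = -1: (0)·(1)·(0) + (1)·(1)·(-1) = -1.

2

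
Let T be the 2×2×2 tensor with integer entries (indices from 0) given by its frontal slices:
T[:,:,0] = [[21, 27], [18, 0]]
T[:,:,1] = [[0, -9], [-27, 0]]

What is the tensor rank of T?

Lower bound: the mode-3 unfolding of T (rows indexed by k, columns by (i,j) = (0,0), (0,1), (1,0), (1,1)) is [[21, 27, 18, 0], [0, -9, -27, 0]].
There the 2×2 minor on rows k ∈ {0, 1}, columns (i,j) ∈ {(0,0), (0,1)} is det [[21, 27], [0, -9]] = -189 ≠ 0, so this unfolding has rank ≥ 2; CP rank is at least every unfolding rank, so rank(T) ≥ 2. (Flattening ranks never certify an upper bound on CP rank; for that we must actually write T with 2 rank-1 terms.)
Upper bound — finding two terms. Write S_k = T[:,:,k] for the frontal slices: S₀ = [[21, 27], [18, 0]], S₁ = [[0, -9], [-27, 0]].
If T = a₁ (x) b₁ (x) c₁ + a₂ (x) b₂ (x) c₂ then each S_k = c₁[k]·a₁b₁ᵀ + c₂[k]·a₂b₂ᵀ. S₀ and S₁ are linearly independent, so a₁b₁ᵀ and a₂b₂ᵀ must span the same plane of matrices: they are the rank-1 matrices of the form x·S₀ + y·S₁.
det(x·S₀ + y·S₁) is −486·x² + 891·xy − 243·y² = (-81)·(2·x − 3·y)(3·x − y), vanishing at (x:y) = (3:2) and (1:3).
M₁ = 3·S₀ + 2·S₁ = [[63, 63], [0, 0]] = 63·[1, 0][1, 1]ᵀ and M₂ = S₀ + 3·S₁ = [[21, 0], [-63, 0]] = 21·[1, -3][1, 0]ᵀ, so take a₁ = [1, 0], b₁ = [1, 1], a₂ = [1, -3], b₂ = [1, 0].
Each slice is an integer combination of E₁ = a₁b₁ᵀ and E₂ = a₂b₂ᵀ: S₀ = 27·E₁ − 6·E₂, S₁ = −9·E₁ + 9·E₂; reading off coefficients, c₁ = [27, -9] and c₂ = [-6, 9].
Hence T = [1, 0] (x) [1, 1] (x) [27, -9] + [1, -3] (x) [1, 0] (x) [-6, 9], so rank(T) ≤ 2.
These bounds meet, so rank(T) = 2.

2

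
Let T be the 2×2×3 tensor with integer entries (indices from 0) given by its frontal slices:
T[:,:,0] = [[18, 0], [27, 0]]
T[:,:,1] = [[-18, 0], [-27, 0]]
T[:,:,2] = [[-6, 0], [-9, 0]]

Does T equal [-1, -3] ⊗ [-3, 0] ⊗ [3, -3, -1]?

Reconstruct entry (0,0,0) from the claimed factors: Σₗ aₗ[0]bₗ[0]cₗ[0] = (-1)·(-3)·(3) = 9, but T[0,0,0] = 18. The claim is false.

No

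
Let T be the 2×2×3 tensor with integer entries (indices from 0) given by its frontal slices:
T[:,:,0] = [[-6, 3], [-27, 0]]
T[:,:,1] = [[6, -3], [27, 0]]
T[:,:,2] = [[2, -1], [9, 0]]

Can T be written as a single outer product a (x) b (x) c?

No

The mode-2 unfolding of T (rows indexed by j, columns by (i,k) = (0,0), (0,1), (0,2), (1,0), (1,1), (1,2)) is [[-6, 6, 2, -27, 27, 9], [3, -3, -1, 0, 0, 0]].
There the 2×2 minor on rows j ∈ {0, 1}, columns (i,k) ∈ {(0,0), (1,0)} is det [[-6, -27], [3, 0]] = 81 ≠ 0, so this unfolding has rank ≥ 2; CP rank is at least every unfolding rank, so rank(T) ≥ 2.
In particular rank(T) ≥ 2 > 1, so T is not rank-1.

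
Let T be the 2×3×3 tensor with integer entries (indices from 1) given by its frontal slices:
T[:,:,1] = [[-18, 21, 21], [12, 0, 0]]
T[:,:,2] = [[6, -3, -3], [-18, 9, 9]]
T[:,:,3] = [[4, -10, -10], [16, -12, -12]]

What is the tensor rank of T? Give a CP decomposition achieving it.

Lower bound: in the mode-2 unfolding of T (rows indexed by j, columns by (i,k)) the 2×2 minor on rows j ∈ {1, 2}, columns (i,k) ∈ {(1,1), (1,2)} is det [[-18, 6], [21, -3]] = -72 ≠ 0, so that unfolding has rank ≥ 2 and hence rank(T) ≥ 2 (CP rank is at least every unfolding rank, though it can be larger).
Upper bound: with S_k = T[:,:,k], the two rank-1 terms a₁b₁ᵀ, a₂b₂ᵀ are the rank-1 members of the pencil x·S₁ + y·S₂.
The 2×2 minor of x·S₁ + y·S₂ on rows {1,2}, columns {1,2} is −252·x² + 252·xy = (-252)·(x − y)(x), vanishing at (x:y) = (1:1) and (0:1).
M₁ = S₁ + S₂ = [[-12, 18, 18], [-6, 9, 9]] = (-3)·[2, 1][2, -3, -3]ᵀ and M₂ = S₂ = [[6, -3, -3], [-18, 9, 9]] = 3·[1, -3][2, -1, -1]ᵀ, so take a₁ = [2, 1], b₁ = [2, -3, -3], a₂ = [1, -3], b₂ = [2, -1, -1].
Each slice is an integer combination of E₁ = a₁b₁ᵀ and E₂ = a₂b₂ᵀ: S₁ = −3·E₁ − 3·E₂, S₂ = 3·E₂, S₃ = 2·E₁ − 2·E₂; reading off coefficients, c₁ = [-3, 0, 2] and c₂ = [-3, 3, -2].
Hence T = [2, 1] ⊗ [2, -3, -3] ⊗ [-3, 0, 2] + [1, -3] ⊗ [2, -1, -1] ⊗ [-3, 3, -2], so rank(T) ≤ 2.
These bounds meet, so rank(T) = 2.

rank(T) = 2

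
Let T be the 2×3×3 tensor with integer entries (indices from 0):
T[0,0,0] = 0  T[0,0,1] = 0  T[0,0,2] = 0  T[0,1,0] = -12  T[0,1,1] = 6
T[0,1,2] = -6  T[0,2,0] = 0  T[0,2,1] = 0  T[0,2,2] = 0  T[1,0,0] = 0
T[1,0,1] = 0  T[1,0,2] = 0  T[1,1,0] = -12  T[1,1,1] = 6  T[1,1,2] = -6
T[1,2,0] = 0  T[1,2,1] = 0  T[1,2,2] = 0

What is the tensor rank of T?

1

Lower bound: T ≠ 0 (e.g. T[0,1,0] = -12), so rank(T) ≥ 1.
Upper bound: if T = a ⊗ b ⊗ c then every fibre of T is a multiple of the corresponding factor, so read the factors off the fibres through the nonzero entry T[0,1,0] = -12.
The mode-1 fibre T[:,1,0] = [-12, -12] gives a = [1, 1] (primitive direction); the mode-2 fibre T[0,:,0] = [0, -12, 0] gives b = [0, 1, 0]; then c[k] = T[0,1,k] / (a[0]·b[1]) = [-12, 6, -6] / 1 = [-12, 6, -6].
Expanding [1, 1] ⊗ [0, 1, 0] ⊗ [-12, 6, -6] reproduces all 18 entries of T, so T = [1, 1] ⊗ [0, 1, 0] ⊗ [-12, 6, -6] and rank(T) ≤ 1.
These bounds meet, so rank(T) = 1.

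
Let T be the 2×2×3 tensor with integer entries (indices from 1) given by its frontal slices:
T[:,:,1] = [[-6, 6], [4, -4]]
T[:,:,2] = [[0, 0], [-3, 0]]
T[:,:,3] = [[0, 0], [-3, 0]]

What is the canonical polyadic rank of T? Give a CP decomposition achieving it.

Lower bound: the mode-2 unfolding of T (rows indexed by j, columns by (i,k) = (1,1), (1,2), (1,3), (2,1), (2,2), (2,3)) is [[-6, 0, 0, 4, -3, -3], [6, 0, 0, -4, 0, 0]].
There the 2×2 minor on rows j ∈ {1, 2}, columns (i,k) ∈ {(1,1), (2,2)} is det [[-6, -3], [6, 0]] = 18 ≠ 0, so this unfolding has rank ≥ 2; CP rank is at least every unfolding rank, so rank(T) ≥ 2. (Flattening ranks never certify an upper bound on CP rank; for that we must actually write T with 2 rank-1 terms.)
Upper bound — finding two terms. Write S_k = T[:,:,k] for the frontal slices: S₁ = [[-6, 6], [4, -4]], S₂ = [[0, 0], [-3, 0]], S₃ = [[0, 0], [-3, 0]].
If T = a₁ (x) b₁ (x) c₁ + a₂ (x) b₂ (x) c₂ then each S_k = c₁[k]·a₁b₁ᵀ + c₂[k]·a₂b₂ᵀ. S₁ and S₂ are linearly independent, so a₁b₁ᵀ and a₂b₂ᵀ must span the same plane of matrices: they are the rank-1 matrices of the form x·S₁ + y·S₂.
det(x·S₁ + y·S₂) is 18·xy = 18·(y)(x), vanishing at (x:y) = (1:0) and (0:1).
M₁ = S₁ = [[-6, 6], [4, -4]] = (-2)·[3, -2][1, -1]ᵀ and M₂ = S₂ = [[0, 0], [-3, 0]] = (-3)·[0, 1][1, 0]ᵀ, so take a₁ = [3, -2], b₁ = [1, -1], a₂ = [0, 1], b₂ = [1, 0].
Each slice is an integer combination of E₁ = a₁b₁ᵀ and E₂ = a₂b₂ᵀ: S₁ = −2·E₁, S₂ = −3·E₂, S₃ = −3·E₂; reading off coefficients, c₁ = [-2, 0, 0] and c₂ = [0, -3, -3].
Hence T = [3, -2] (x) [1, -1] (x) [-2, 0, 0] + [0, 1] (x) [1, 0] (x) [0, -3, -3], so rank(T) ≤ 2.
These bounds meet, so rank(T) = 2.
Check entry T[1,2,3] = 0: (3)·(-1)·(0) + (0)·(0)·(-3) = 0.

rank(T) = 2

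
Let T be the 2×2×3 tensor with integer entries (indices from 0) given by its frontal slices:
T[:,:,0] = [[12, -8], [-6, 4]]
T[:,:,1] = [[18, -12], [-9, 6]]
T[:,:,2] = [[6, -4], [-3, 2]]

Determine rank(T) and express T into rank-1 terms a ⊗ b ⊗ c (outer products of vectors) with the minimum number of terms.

Lower bound: T ≠ 0 (e.g. T[0,0,0] = 12), so rank(T) ≥ 1.
Upper bound: if T = a ⊗ b ⊗ c then every fibre of T is a multiple of the corresponding factor, so read the factors off the fibres through the nonzero entry T[0,0,0] = 12.
The mode-1 fibre T[:,0,0] = [12, -6] gives a = [2, -1] (primitive direction); the mode-2 fibre T[0,:,0] = [12, -8] gives b = [3, -2]; then c[k] = T[0,0,k] / (a[0]·b[0]) = [12, 18, 6] / 6 = [2, 3, 1].
Expanding [2, -1] ⊗ [3, -2] ⊗ [2, 3, 1] reproduces all 12 entries of T, so T = [2, -1] ⊗ [3, -2] ⊗ [2, 3, 1] and rank(T) ≤ 1.
These bounds meet, so rank(T) = 1.
Check entry T[0,1,1] = -12: (2)·(-2)·(3) = -12.

rank(T) = 1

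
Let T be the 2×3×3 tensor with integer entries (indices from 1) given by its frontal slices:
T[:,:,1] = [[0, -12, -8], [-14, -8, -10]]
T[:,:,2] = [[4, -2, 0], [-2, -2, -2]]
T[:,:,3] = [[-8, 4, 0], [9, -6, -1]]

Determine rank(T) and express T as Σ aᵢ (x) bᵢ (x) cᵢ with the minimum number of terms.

rank(T) = 3

Lower bound: the mode-3 unfolding of T (rows indexed by k, columns by (i,j) = (1,1), (1,2), (1,3), (2,1), (2,2), (2,3)) is [[0, -12, -8, -14, -8, -10], [4, -2, 0, -2, -2, -2], [-8, 4, 0, 9, -6, -1]].
There the 3×3 minor on rows k ∈ {1, 2, 3}, columns (i,j) ∈ {(1,1), (1,2), (2,1)} is det [[0, -12, -14], [4, -2, -2], [-8, 4, 9]] = 240 ≠ 0, so this unfolding has rank ≥ 3; CP rank is at least every unfolding rank, so rank(T) ≥ 3. (Unfolding ranks only ever bound the CP rank from below — rank(T) can be strictly larger than all of them — so the matching upper bound has to come from an explicit 3-term decomposition.)
Upper bound: T is a sum of 3 rank-1 terms, T = [0, 1] (x) [1, -2, -1] (x) [2, 2, 1] + [1, -1] (x) [2, -1, 0] (x) [4, 2, -4] + [1, 1] (x) [1, 1, 1] (x) [-8, 0, 0] (one valid choice — decompositions are not unique — normalised so each a, b is primitive with positive first nonzero entry; check it by expanding all entries), so rank(T) ≤ 3.
These bounds meet, so rank(T) = 3.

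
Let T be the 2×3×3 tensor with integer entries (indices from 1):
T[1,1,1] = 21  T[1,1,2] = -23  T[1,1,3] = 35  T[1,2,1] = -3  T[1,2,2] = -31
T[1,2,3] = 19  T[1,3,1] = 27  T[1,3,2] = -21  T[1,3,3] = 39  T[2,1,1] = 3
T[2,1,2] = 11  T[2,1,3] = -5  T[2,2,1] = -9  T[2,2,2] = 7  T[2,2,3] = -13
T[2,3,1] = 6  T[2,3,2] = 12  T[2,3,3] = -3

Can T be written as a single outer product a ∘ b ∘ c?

No

The mode-2 unfolding of T (rows indexed by j, columns by (i,k) = (1,1), (1,2), (1,3), (2,1), (2,2), (2,3)) is [[21, -23, 35, 3, 11, -5], [-3, -31, 19, -9, 7, -13], [27, -21, 39, 6, 12, -3]].
There the 2×2 minor on rows j ∈ {1, 2}, columns (i,k) ∈ {(1,1), (1,2)} is det [[21, -23], [-3, -31]] = -720 ≠ 0, so this unfolding has rank ≥ 2; CP rank is at least every unfolding rank, so rank(T) ≥ 2.
In particular rank(T) ≥ 2 > 1, so T is not rank-1.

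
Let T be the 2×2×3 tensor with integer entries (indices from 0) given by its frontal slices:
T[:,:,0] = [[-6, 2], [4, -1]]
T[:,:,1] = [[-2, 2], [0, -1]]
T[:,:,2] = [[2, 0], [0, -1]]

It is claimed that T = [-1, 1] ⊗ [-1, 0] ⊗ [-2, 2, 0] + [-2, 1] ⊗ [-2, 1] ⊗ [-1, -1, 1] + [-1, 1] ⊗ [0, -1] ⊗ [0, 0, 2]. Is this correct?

Reconstruct entry (0,0,2) from the claimed factors: Σₗ aₗ[0]bₗ[0]cₗ[2] = (-1)·(-1)·(0) + (-2)·(-2)·(1) + (-1)·(0)·(2) = 4, but T[0,0,2] = 2. The claim is false.

No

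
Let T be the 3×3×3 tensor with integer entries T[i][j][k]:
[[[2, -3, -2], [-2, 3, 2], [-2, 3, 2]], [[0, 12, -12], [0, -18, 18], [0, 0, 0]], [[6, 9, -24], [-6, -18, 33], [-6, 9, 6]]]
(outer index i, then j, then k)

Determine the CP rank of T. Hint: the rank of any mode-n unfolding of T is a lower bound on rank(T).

Lower bound: in the mode-2 unfolding of T (rows indexed by j, columns by (i,k)) the 2×2 minor on rows j ∈ {0, 1}, columns (i,k) ∈ {(0,0), (1,1)} is det [[2, 12], [-2, -18]] = -12 ≠ 0, so that unfolding has rank ≥ 2 and hence rank(T) ≥ 2 (CP rank is at least every unfolding rank, though it can be larger).
Upper bound: with S_k = T[:,:,k], the two rank-1 terms a₁b₁ᵀ, a₂b₂ᵀ are the rank-1 members of the pencil x·S₀ + y·S₁.
The 2×2 minor of x·S₀ + y·S₁ on rows {0,1}, columns {0,1} is −12·xy + 18·y² = (-6)·(2·x − 3·y)(y), vanishing at (x:y) = (3:2) and (1:0).
M₁ = 3·S₀ + 2·S₁ = [[0, 0, 0], [24, -36, 0], [36, -54, 0]] = 6·[0, 2, 3][2, -3, 0]ᵀ and M₂ = S₀ = [[2, -2, -2], [0, 0, 0], [6, -6, -6]] = 2·[1, 0, 3][1, -1, -1]ᵀ, so take a₁ = [0, 2, 3], b₁ = [2, -3, 0], a₂ = [1, 0, 3], b₂ = [1, -1, -1].
Each slice is an integer combination of E₁ = a₁b₁ᵀ and E₂ = a₂b₂ᵀ: S₀ = 2·E₂, S₁ = 3·E₁ − 3·E₂, S₂ = −3·E₁ − 2·E₂; reading off coefficients, c₁ = [0, 3, -3] and c₂ = [2, -3, -2].
Hence T = [0, 2, 3] ⊗ [2, -3, 0] ⊗ [0, 3, -3] + [1, 0, 3] ⊗ [1, -1, -1] ⊗ [2, -3, -2], so rank(T) ≤ 2.
These bounds meet, so rank(T) = 2.

2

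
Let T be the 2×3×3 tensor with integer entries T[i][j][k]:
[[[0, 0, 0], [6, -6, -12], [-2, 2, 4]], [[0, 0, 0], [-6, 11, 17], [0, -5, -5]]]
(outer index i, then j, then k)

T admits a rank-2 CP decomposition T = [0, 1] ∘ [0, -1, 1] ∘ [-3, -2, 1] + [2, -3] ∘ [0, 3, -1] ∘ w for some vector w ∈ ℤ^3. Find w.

w = [1, -1, -2]

Subtract the known terms from T to get the rank-1 residual R = [2, -3] ∘ [0, 3, -1] ∘ w, so R[i,j,k] = a[i]·b[j]·w[k]. Pick indices with nonzero a[0]·b[1] = (2)·(3) = 6. Only the fibre through (0,1,·) is needed: R[0,1,:] = T[0,1,:] − Σₗ aₗ[0]bₗ[1]cₗ = [6, -6, -12] − (0)·(-1)·[-3, -2, 1] = [6, -6, -12]. Then w[k] = R[0,1,k] / 6 for each k, giving w = [6, -6, -12] / 6 = [1, -1, -2].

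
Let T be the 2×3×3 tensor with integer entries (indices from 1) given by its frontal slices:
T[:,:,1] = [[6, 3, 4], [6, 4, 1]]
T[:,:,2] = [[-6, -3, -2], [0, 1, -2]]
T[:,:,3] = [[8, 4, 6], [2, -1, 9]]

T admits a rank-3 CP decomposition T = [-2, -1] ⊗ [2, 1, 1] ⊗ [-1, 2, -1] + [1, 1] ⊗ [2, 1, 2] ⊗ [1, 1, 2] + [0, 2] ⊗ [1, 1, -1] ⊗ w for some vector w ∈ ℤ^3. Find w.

Subtract the known terms from T to get the rank-1 residual R = [0, 2] ⊗ [1, 1, -1] ⊗ w, so R[i,j,k] = a[i]·b[j]·w[k]. Pick indices with nonzero a[2]·b[1] = (2)·(1) = 2. Only the fibre through (2,1,·) is needed: R[2,1,:] = T[2,1,:] − Σₗ aₗ[2]bₗ[1]cₗ = [6, 0, 2] − (-1)·(2)·[-1, 2, -1] − (1)·(2)·[1, 1, 2] = [2, 2, -4]. Then w[k] = R[2,1,k] / 2 for each k, giving w = [2, 2, -4] / 2 = [1, 1, -2].

w = [1, 1, -2]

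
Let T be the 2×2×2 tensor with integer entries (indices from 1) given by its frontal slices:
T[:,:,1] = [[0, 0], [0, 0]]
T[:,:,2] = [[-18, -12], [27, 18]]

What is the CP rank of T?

1

Lower bound: T ≠ 0 (e.g. T[1,1,2] = -18), so rank(T) ≥ 1.
Upper bound: if T = a ⊗ b ⊗ c then every fibre of T is a multiple of the corresponding factor, so read the factors off the fibres through the nonzero entry T[1,1,2] = -18.
The mode-1 fibre T[:,1,2] = [-18, 27] gives a = [2, -3] (primitive direction); the mode-2 fibre T[1,:,2] = [-18, -12] gives b = [3, 2]; then c[k] = T[1,1,k] / (a[1]·b[1]) = [0, -18] / 6 = [0, -3].
Expanding [2, -3] ⊗ [3, 2] ⊗ [0, -3] reproduces all 8 entries of T, so T = [2, -3] ⊗ [3, 2] ⊗ [0, -3] and rank(T) ≤ 1.
These bounds meet, so rank(T) = 1.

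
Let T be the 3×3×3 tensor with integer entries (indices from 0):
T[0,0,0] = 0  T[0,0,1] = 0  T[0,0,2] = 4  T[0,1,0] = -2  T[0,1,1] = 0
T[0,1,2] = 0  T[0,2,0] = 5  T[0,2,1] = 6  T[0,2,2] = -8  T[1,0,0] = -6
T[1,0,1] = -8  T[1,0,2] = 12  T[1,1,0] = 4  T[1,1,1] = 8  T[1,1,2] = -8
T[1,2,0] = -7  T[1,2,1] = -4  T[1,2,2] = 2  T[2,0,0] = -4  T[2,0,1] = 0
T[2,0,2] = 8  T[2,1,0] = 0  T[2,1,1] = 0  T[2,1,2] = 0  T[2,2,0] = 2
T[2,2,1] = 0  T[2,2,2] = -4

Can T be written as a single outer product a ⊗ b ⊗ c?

The mode-2 unfolding of T (rows indexed by j, columns by (i,k) = (0,0), (0,1), (0,2), (1,0), (1,1), (1,2), (2,0), (2,1), (2,2)) is [[0, 0, 4, -6, -8, 12, -4, 0, 8], [-2, 0, 0, 4, 8, -8, 0, 0, 0], [5, 6, -8, -7, -4, 2, 2, 0, -4]].
There the 3×3 minor on rows j ∈ {0, 1, 2}, columns (i,k) ∈ {(0,0), (0,1), (0,2)} is det [[0, 0, 4], [-2, 0, 0], [5, 6, -8]] = -48 ≠ 0, so this unfolding has rank ≥ 3; CP rank is at least every unfolding rank, so rank(T) ≥ 3.
In particular rank(T) ≥ 3 > 1, so T is not rank-1.

No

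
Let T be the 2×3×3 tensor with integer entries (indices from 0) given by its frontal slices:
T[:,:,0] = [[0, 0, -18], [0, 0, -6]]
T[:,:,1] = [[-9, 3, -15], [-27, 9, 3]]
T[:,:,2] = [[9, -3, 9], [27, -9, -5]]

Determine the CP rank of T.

2

Lower bound: the mode-2 unfolding of T (rows indexed by j, columns by (i,k) = (0,0), (0,1), (0,2), (1,0), (1,1), (1,2)) is [[0, -9, 9, 0, -27, 27], [0, 3, -3, 0, 9, -9], [-18, -15, 9, -6, 3, -5]].
There the 2×2 minor on rows j ∈ {0, 2}, columns (i,k) ∈ {(0,0), (0,1)} is det [[0, -9], [-18, -15]] = -162 ≠ 0, so this unfolding has rank ≥ 2; CP rank is at least every unfolding rank, so rank(T) ≥ 2. (Unfolding ranks only ever bound the CP rank from below — rank(T) can be strictly larger than all of them — so the matching upper bound has to come from an explicit 2-term decomposition.)
Upper bound — finding two terms. Write S_k = T[:,:,k] for the frontal slices: S₀ = [[0, 0, -18], [0, 0, -6]], S₁ = [[-9, 3, -15], [-27, 9, 3]], S₂ = [[9, -3, 9], [27, -9, -5]].
If T = a₁ ⊗ b₁ ⊗ c₁ + a₂ ⊗ b₂ ⊗ c₂ then each S_k = c₁[k]·a₁b₁ᵀ + c₂[k]·a₂b₂ᵀ. S₀ and S₁ are linearly independent, so a₁b₁ᵀ and a₂b₂ᵀ must span the same plane of matrices: they are the rank-1 matrices of the form x·S₀ + y·S₁.
The 2×2 minor of x·S₀ + y·S₁ on rows {0,1}, columns {0,2} is −432·xy − 432·y² = (-432)·(y)(x + y), vanishing at (x:y) = (1:0) and (1:-1).
M₁ = S₀ = [[0, 0, -18], [0, 0, -6]] = (-6)·[3, 1][0, 0, 1]ᵀ and M₂ = S₀ − S₁ = [[9, -3, -3], [27, -9, -9]] = 3·[1, 3][3, -1, -1]ᵀ, so take a₁ = [3, 1], b₁ = [0, 0, 1], a₂ = [1, 3], b₂ = [3, -1, -1].
Each slice is an integer combination of E₁ = a₁b₁ᵀ and E₂ = a₂b₂ᵀ: S₀ = −6·E₁, S₁ = −6·E₁ − 3·E₂, S₂ = 4·E₁ + 3·E₂; reading off coefficients, c₁ = [-6, -6, 4] and c₂ = [0, -3, 3].
Hence T = [3, 1] ⊗ [0, 0, 1] ⊗ [-6, -6, 4] + [1, 3] ⊗ [3, -1, -1] ⊗ [0, -3, 3], so rank(T) ≤ 2.
These bounds meet, so rank(T) = 2.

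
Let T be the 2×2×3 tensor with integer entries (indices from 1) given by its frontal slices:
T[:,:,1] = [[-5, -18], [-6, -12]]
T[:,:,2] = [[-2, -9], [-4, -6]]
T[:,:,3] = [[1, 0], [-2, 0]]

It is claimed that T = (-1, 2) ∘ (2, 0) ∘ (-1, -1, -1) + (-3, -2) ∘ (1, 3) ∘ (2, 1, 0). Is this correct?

No

Reconstruct entry (1,1,1) from the claimed factors: Σₗ aₗ[1]bₗ[1]cₗ[1] = (-1)·(2)·(-1) + (-3)·(1)·(2) = -4, but T[1,1,1] = -5. The claim is false.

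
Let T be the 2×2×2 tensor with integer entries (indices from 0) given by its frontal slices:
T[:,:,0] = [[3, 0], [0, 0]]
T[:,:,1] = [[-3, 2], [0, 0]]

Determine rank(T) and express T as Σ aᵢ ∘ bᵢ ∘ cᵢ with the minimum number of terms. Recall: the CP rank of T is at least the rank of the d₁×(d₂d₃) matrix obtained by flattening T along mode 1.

Lower bound: the mode-3 unfolding of T (rows indexed by k, columns by (i,j) = (0,0), (0,1), (1,0), (1,1)) is [[3, 0, 0, 0], [-3, 2, 0, 0]].
There the 2×2 minor on rows k ∈ {0, 1}, columns (i,j) ∈ {(0,0), (0,1)} is det [[3, 0], [-3, 2]] = 6 ≠ 0, so this unfolding has rank ≥ 2; CP rank is at least every unfolding rank, so rank(T) ≥ 2. (This is only a lower bound: in general the CP rank may exceed every unfolding rank, so we still need to exhibit 2 rank-1 terms summing to T.)
Upper bound — finding two terms. Every mode-1 slice of T is a multiple of one matrix: T[i,:,:] = a[i]·M with a = (1, 0) and M = [[3, -3], [0, 2]] (rows indexed by j, columns by k). So it suffices to write M as a sum of two rank-1 matrices.
Splitting M by its rows (j = 0, 1), M = (1, 0)(3, -3)ᵀ + (0, 1)(0, 2)ᵀ.
Hence T = (1, 0) ∘ (1, 0) ∘ (3, -3) + (1, 0) ∘ (0, 1) ∘ (0, 2), so rank(T) ≤ 2.
These bounds meet, so rank(T) = 2.

rank(T) = 2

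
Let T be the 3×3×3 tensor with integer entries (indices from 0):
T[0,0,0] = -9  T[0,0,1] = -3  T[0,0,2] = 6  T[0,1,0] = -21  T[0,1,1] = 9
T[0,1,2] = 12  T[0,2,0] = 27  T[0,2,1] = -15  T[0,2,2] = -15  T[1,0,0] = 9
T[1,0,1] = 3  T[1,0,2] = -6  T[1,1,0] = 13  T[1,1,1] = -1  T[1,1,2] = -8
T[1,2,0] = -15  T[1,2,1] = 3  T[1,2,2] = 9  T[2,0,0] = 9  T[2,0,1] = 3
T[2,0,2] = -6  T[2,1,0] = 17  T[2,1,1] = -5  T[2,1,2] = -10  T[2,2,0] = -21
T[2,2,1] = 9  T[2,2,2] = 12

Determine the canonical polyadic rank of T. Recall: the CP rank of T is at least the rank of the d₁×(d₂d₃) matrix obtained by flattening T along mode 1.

Lower bound: in the mode-1 unfolding of T (rows indexed by i, columns by (j,k)) the 2×2 minor on rows i ∈ {0, 1}, columns (j,k) ∈ {(0,0), (1,0)} is det [[-9, -21], [9, 13]] = 72 ≠ 0, so that unfolding has rank ≥ 2 and hence rank(T) ≥ 2 (CP rank is at least every unfolding rank, though it can be larger).
Upper bound: with S_k = T[:,:,k], the two rank-1 terms a₁b₁ᵀ, a₂b₂ᵀ are the rank-1 members of the pencil x·S₀ + y·S₁.
The 2×2 minor of x·S₀ + y·S₁ on rows {0,1}, columns {0,1} is 72·x² − 48·xy − 24·y² = 24·(x − y)(3·x + y), vanishing at (x:y) = (1:1) and (1:-3).
M₁ = S₀ + S₁ = [[-12, -12, 12], [12, 12, -12], [12, 12, -12]] = (-12)·[1, -1, -1][1, 1, -1]ᵀ and M₂ = S₀ − 3·S₁ = [[0, -48, 72], [0, 16, -24], [0, 32, -48]] = (-8)·[3, -1, -2][0, 2, -3]ᵀ, so take a₁ = [1, -1, -1], b₁ = [1, 1, -1], a₂ = [3, -1, -2], b₂ = [0, 2, -3].
Each slice is an integer combination of E₁ = a₁b₁ᵀ and E₂ = a₂b₂ᵀ: S₀ = −9·E₁ − 2·E₂, S₁ = −3·E₁ + 2·E₂, S₂ = 6·E₁ + E₂; reading off coefficients, c₁ = [-9, -3, 6] and c₂ = [-2, 2, 1].
Hence T = [1, -1, -1] (x) [1, 1, -1] (x) [-9, -3, 6] + [3, -1, -2] (x) [0, 2, -3] (x) [-2, 2, 1], so rank(T) ≤ 2.
These bounds meet, so rank(T) = 2.

2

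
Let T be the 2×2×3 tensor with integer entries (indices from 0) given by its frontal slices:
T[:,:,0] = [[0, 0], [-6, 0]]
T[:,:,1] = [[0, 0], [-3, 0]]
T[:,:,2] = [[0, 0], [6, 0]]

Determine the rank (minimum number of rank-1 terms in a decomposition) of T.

Lower bound: T ≠ 0 (e.g. T[1,0,0] = -6), so rank(T) ≥ 1.
Upper bound: if T = a ∘ b ∘ c then every fibre of T is a multiple of the corresponding factor, so read the factors off the fibres through the nonzero entry T[1,0,0] = -6.
The mode-1 fibre T[:,0,0] = [0, -6] gives a = [0, 1] (primitive direction); the mode-2 fibre T[1,:,0] = [-6, 0] gives b = [1, 0]; then c[k] = T[1,0,k] / (a[1]·b[0]) = [-6, -3, 6] / 1 = [-6, -3, 6].
Expanding [0, 1] ∘ [1, 0] ∘ [-6, -3, 6] reproduces all 12 entries of T, so T = [0, 1] ∘ [1, 0] ∘ [-6, -3, 6] and rank(T) ≤ 1.
These bounds meet, so rank(T) = 1.

1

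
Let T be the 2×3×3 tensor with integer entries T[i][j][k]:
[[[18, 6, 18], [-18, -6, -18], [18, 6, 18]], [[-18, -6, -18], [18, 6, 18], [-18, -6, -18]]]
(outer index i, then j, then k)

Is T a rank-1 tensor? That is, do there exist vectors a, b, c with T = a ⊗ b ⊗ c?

If T = a ⊗ b ⊗ c then every fibre of T is a multiple of the corresponding factor, so read the factors off the fibres through the nonzero entry T[0,0,0] = 18.
The mode-1 fibre T[:,0,0] = [18, -18] gives a = [1, -1] (primitive direction); the mode-2 fibre T[0,:,0] = [18, -18, 18] gives b = [1, -1, 1]; then c[k] = T[0,0,k] / (a[0]·b[0]) = [18, 6, 18] / 1 = [18, 6, 18].
Expanding [1, -1] ⊗ [1, -1, 1] ⊗ [18, 6, 18] reproduces all 18 entries of T, so T = [1, -1] ⊗ [1, -1, 1] ⊗ [18, 6, 18] and rank(T) ≤ 1.
Equivalently every frontal slice T[:,:,k] is c[k] times the rank-1 matrix [1, -1] ⊗ [1, -1, 1]. So T has rank 1 (it is nonzero).

Yes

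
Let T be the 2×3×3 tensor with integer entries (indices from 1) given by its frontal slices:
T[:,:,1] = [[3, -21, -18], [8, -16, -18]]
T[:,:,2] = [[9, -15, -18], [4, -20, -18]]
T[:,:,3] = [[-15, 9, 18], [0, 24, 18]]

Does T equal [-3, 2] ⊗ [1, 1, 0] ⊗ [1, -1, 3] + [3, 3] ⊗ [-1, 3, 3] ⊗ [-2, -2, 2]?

Reconstruct entrywise from the claimed factors. For example, T[2,1,3] = 0 and Σₗ aₗ[2]bₗ[1]cₗ[3] = (2)·(1)·(3) + (3)·(-1)·(2) = 0; checking all 18 entries, every one matches. The claim holds.

Yes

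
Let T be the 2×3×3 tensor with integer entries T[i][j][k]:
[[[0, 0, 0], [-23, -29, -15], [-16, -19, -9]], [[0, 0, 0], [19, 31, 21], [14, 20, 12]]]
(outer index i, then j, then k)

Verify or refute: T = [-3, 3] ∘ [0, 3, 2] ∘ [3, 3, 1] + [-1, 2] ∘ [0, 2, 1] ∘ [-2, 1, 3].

Yes

Reconstruct entrywise from the claimed factors. For example, T[1,1,0] = 19 and Σₗ aₗ[1]bₗ[1]cₗ[0] = (3)·(3)·(3) + (2)·(2)·(-2) = 19; checking all 18 entries, every one matches. The claim holds.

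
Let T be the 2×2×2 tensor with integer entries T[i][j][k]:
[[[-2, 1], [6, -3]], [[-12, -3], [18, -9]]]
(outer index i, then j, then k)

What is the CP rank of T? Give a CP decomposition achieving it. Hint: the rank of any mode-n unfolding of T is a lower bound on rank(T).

rank(T) = 2

Lower bound: the mode-2 unfolding of T (rows indexed by j, columns by (i,k) = (0,0), (0,1), (1,0), (1,1)) is [[-2, 1, -12, -3], [6, -3, 18, -9]].
There the 2×2 minor on rows j ∈ {0, 1}, columns (i,k) ∈ {(0,0), (1,0)} is det [[-2, -12], [6, 18]] = 36 ≠ 0, so this unfolding has rank ≥ 2; CP rank is at least every unfolding rank, so rank(T) ≥ 2. (Flattening ranks never certify an upper bound on CP rank; for that we must actually write T with 2 rank-1 terms.)
Upper bound — finding two terms. Write S_k = T[:,:,k] for the frontal slices: S₀ = [[-2, 6], [-12, 18]], S₁ = [[1, -3], [-3, -9]].
If T = a₁ ⊗ b₁ ⊗ c₁ + a₂ ⊗ b₂ ⊗ c₂ then each S_k = c₁[k]·a₁b₁ᵀ + c₂[k]·a₂b₂ᵀ. S₀ and S₁ are linearly independent, so a₁b₁ᵀ and a₂b₂ᵀ must span the same plane of matrices: they are the rank-1 matrices of the form x·S₀ + y·S₁.
det(x·S₀ + y·S₁) is 36·x² + 18·xy − 18·y² = 18·(2·x − y)(x + y), vanishing at (x:y) = (1:2) and (1:-1).
M₁ = S₀ + 2·S₁ = [[0, 0], [-18, 0]] = (-18)·(0, 1)(1, 0)ᵀ and M₂ = S₀ − S₁ = [[-3, 9], [-9, 27]] = (-3)·(1, 3)(1, -3)ᵀ, so take a₁ = (0, 1), b₁ = (1, 0), a₂ = (1, 3), b₂ = (1, -3).
Each slice is an integer combination of E₁ = a₁b₁ᵀ and E₂ = a₂b₂ᵀ: S₀ = −6·E₁ − 2·E₂, S₁ = −6·E₁ + E₂; reading off coefficients, c₁ = (-6, -6) and c₂ = (-2, 1).
Hence T = (0, 1) ⊗ (1, 0) ⊗ (-6, -6) + (1, 3) ⊗ (1, -3) ⊗ (-2, 1), so rank(T) ≤ 2.
These bounds meet, so rank(T) = 2.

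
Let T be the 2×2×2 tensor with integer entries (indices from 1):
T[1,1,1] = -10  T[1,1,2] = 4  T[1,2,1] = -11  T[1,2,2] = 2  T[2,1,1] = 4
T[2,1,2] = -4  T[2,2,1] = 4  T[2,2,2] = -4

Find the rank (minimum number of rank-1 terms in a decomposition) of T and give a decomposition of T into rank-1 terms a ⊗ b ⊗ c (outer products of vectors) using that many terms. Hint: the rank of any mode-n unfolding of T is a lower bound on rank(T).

Lower bound: the mode-1 unfolding of T (rows indexed by i, columns by (j,k) = (1,1), (1,2), (2,1), (2,2)) is [[-10, 4, -11, 2], [4, -4, 4, -4]].
There the 2×2 minor on rows i ∈ {1, 2}, columns (j,k) ∈ {(1,1), (1,2)} is det [[-10, 4], [4, -4]] = 24 ≠ 0, so this unfolding has rank ≥ 2; CP rank is at least every unfolding rank, so rank(T) ≥ 2. (Unfolding ranks only ever bound the CP rank from below — rank(T) can be strictly larger than all of them — so the matching upper bound has to come from an explicit 2-term decomposition.)
Upper bound — finding two terms. Write S_k = T[:,:,k] for the frontal slices: S₁ = [[-10, -11], [4, 4]], S₂ = [[4, 2], [-4, -4]].
If T = a₁ ⊗ b₁ ⊗ c₁ + a₂ ⊗ b₂ ⊗ c₂ then each S_k = c₁[k]·a₁b₁ᵀ + c₂[k]·a₂b₂ᵀ. S₁ and S₂ are linearly independent, so a₁b₁ᵀ and a₂b₂ᵀ must span the same plane of matrices: they are the rank-1 matrices of the form x·S₁ + y·S₂.
det(x·S₁ + y·S₂) is 4·x² + 4·xy − 8·y² = 4·(x + 2·y)(x − y), vanishing at (x:y) = (2:-1) and (1:1).
M₁ = 2·S₁ − S₂ = [[-24, -24], [12, 12]] = (-12)·(2, -1)(1, 1)ᵀ and M₂ = S₁ + S₂ = [[-6, -9], [0, 0]] = (-3)·(1, 0)(2, 3)ᵀ, so take a₁ = (2, -1), b₁ = (1, 1), a₂ = (1, 0), b₂ = (2, 3).
Each slice is an integer combination of E₁ = a₁b₁ᵀ and E₂ = a₂b₂ᵀ: S₁ = −4·E₁ − E₂, S₂ = 4·E₁ − 2·E₂; reading off coefficients, c₁ = (-4, 4) and c₂ = (-1, -2).
Hence T = (2, -1) ⊗ (1, 1) ⊗ (-4, 4) + (1, 0) ⊗ (2, 3) ⊗ (-1, -2), so rank(T) ≤ 2.
These bounds meet, so rank(T) = 2.
Check entry T[2,2,2] = -4: (-1)·(1)·(4) + (0)·(3)·(-2) = -4.

rank(T) = 2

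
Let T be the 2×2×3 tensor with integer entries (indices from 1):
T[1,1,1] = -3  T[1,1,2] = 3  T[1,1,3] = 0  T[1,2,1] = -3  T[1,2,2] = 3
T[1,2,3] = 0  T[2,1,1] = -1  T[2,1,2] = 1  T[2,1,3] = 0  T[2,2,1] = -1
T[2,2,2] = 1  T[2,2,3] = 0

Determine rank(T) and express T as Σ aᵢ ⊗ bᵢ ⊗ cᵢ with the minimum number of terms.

rank(T) = 1

Lower bound: T ≠ 0 (e.g. T[1,1,1] = -3), so rank(T) ≥ 1.
Upper bound: if T = a ⊗ b ⊗ c then every fibre of T is a multiple of the corresponding factor, so read the factors off the fibres through the nonzero entry T[1,1,1] = -3.
The mode-1 fibre T[:,1,1] = [-3, -1] gives a = [3, 1] (primitive direction); the mode-2 fibre T[1,:,1] = [-3, -3] gives b = [1, 1]; then c[k] = T[1,1,k] / (a[1]·b[1]) = [-3, 3, 0] / 3 = [-1, 1, 0].
Expanding [3, 1] ⊗ [1, 1] ⊗ [-1, 1, 0] reproduces all 12 entries of T, so T = [3, 1] ⊗ [1, 1] ⊗ [-1, 1, 0] and rank(T) ≤ 1.
These bounds meet, so rank(T) = 1.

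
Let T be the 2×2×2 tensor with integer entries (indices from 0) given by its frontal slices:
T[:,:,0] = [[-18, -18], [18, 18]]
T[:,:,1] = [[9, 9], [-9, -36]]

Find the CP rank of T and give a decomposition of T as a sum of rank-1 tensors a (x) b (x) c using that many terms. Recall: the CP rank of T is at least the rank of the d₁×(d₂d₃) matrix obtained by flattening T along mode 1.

Lower bound: the mode-1 unfolding of T (rows indexed by i, columns by (j,k) = (0,0), (0,1), (1,0), (1,1)) is [[-18, 9, -18, 9], [18, -9, 18, -36]].
There the 2×2 minor on rows i ∈ {0, 1}, columns (j,k) ∈ {(0,0), (1,1)} is det [[-18, 9], [18, -36]] = 486 ≠ 0, so this unfolding has rank ≥ 2; CP rank is at least every unfolding rank, so rank(T) ≥ 2. (Flattening ranks never certify an upper bound on CP rank; for that we must actually write T with 2 rank-1 terms.)
Upper bound — finding two terms. Write S_k = T[:,:,k] for the frontal slices: S₀ = [[-18, -18], [18, 18]], S₁ = [[9, 9], [-9, -36]].
If T = a₁ (x) b₁ (x) c₁ + a₂ (x) b₂ (x) c₂ then each S_k = c₁[k]·a₁b₁ᵀ + c₂[k]·a₂b₂ᵀ. S₀ and S₁ are linearly independent, so a₁b₁ᵀ and a₂b₂ᵀ must span the same plane of matrices: they are the rank-1 matrices of the form x·S₀ + y·S₁.
det(x·S₀ + y·S₁) is 486·xy − 243·y² = 243·(2·x − y)(y), vanishing at (x:y) = (1:2) and (1:0).
M₁ = S₀ + 2·S₁ = [[0, 0], [0, -54]] = (-54)·(0, 1)(0, 1)ᵀ and M₂ = S₀ = [[-18, -18], [18, 18]] = (-18)·(1, -1)(1, 1)ᵀ, so take a₁ = (0, 1), b₁ = (0, 1), a₂ = (1, -1), b₂ = (1, 1).
Each slice is an integer combination of E₁ = a₁b₁ᵀ and E₂ = a₂b₂ᵀ: S₀ = −18·E₂, S₁ = −27·E₁ + 9·E₂; reading off coefficients, c₁ = (0, -27) and c₂ = (-18, 9).
Hence T = (0, 1) (x) (0, 1) (x) (0, -27) + (1, -1) (x) (1, 1) (x) (-18, 9), so rank(T) ≤ 2.
These bounds meet, so rank(T) = 2.
Check entry T[0,0,0] = -18: (0)·(0)·(0) + (1)·(1)·(-18) = -18.

rank(T) = 2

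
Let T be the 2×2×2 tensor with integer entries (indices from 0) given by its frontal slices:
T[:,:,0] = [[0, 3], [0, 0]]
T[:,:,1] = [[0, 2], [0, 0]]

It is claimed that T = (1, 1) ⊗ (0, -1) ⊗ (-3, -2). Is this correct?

Reconstruct entry (1,1,0) from the claimed factors: Σₗ aₗ[1]bₗ[1]cₗ[0] = (1)·(-1)·(-3) = 3, but T[1,1,0] = 0. The claim is false.

No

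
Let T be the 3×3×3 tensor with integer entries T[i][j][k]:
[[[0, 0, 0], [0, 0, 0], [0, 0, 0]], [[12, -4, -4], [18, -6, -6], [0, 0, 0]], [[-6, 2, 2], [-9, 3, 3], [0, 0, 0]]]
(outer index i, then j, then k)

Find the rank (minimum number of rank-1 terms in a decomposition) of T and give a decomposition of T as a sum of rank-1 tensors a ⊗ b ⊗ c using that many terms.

rank(T) = 1

Lower bound: T ≠ 0 (e.g. T[1,0,0] = 12), so rank(T) ≥ 1.
Upper bound: if T = a ⊗ b ⊗ c then every fibre of T is a multiple of the corresponding factor, so read the factors off the fibres through the nonzero entry T[1,0,0] = 12.
The mode-1 fibre T[:,0,0] = [0, 12, -6] gives a = [0, 2, -1] (primitive direction); the mode-2 fibre T[1,:,0] = [12, 18, 0] gives b = [2, 3, 0]; then c[k] = T[1,0,k] / (a[1]·b[0]) = [12, -4, -4] / 4 = [3, -1, -1].
Expanding [0, 2, -1] ⊗ [2, 3, 0] ⊗ [3, -1, -1] reproduces all 27 entries of T, so T = [0, 2, -1] ⊗ [2, 3, 0] ⊗ [3, -1, -1] and rank(T) ≤ 1.
These bounds meet, so rank(T) = 1.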